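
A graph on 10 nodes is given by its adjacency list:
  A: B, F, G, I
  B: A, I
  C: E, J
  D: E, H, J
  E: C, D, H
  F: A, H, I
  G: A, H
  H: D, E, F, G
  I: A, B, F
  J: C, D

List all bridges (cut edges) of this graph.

none

The edges on the cycle H-D-J-C-E-H are not bridges since each lies on that cycle.
Every edge lies on some cycle, so there are no bridges.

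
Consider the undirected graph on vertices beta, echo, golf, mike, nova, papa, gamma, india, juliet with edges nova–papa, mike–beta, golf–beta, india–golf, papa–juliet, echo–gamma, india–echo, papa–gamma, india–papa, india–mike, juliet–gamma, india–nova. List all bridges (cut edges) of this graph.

The edges on the cycle india-nova-papa-india are not bridges since each lies on that cycle.
Every edge lies on some cycle, so there are no bridges.

none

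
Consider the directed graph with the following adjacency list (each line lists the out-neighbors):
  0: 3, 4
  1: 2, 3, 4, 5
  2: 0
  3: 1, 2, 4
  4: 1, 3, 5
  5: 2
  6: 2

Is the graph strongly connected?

No

There is no directed path from 1 to 6, so the graph is not strongly connected.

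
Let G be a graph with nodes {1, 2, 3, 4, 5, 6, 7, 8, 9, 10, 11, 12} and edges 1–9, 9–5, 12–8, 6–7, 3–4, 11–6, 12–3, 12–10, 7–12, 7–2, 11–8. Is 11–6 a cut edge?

After removing 11–6, the path 11-8-12-7-6 still connects them, so the edge is not a bridge.

No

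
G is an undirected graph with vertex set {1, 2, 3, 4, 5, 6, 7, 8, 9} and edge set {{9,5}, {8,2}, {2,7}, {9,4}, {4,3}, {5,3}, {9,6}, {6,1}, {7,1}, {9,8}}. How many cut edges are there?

0

The edges on the cycle 9-5-3-4-9 are not bridges since each lies on that cycle.
Every edge lies on some cycle, so there are no bridges.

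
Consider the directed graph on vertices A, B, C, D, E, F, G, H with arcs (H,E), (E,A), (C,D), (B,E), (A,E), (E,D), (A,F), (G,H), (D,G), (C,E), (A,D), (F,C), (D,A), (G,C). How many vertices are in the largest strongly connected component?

{A, C, D, E, F, G, H} are all mutually reachable — one SCC of size 7.
{B} is an SCC by itself.
The largest has 7 vertices.

7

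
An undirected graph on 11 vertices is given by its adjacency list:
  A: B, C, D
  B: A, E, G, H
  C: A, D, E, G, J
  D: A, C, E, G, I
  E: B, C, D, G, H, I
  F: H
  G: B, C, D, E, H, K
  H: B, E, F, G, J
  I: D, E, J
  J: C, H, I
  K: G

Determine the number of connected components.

Starting from A we can reach A, B, C, D, E, F, G, H, I, J, K. That is one component of size 11.
Total: 1 component.

1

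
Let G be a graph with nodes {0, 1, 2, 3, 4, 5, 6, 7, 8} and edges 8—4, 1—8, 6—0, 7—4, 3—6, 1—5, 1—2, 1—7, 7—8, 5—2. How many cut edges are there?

The edges on the cycle 1-5-2-1 are not bridges since each lies on that cycle.
But removing 3—6 disconnects 3 from 6; removing 0—6 disconnects 0 from 6 — these are bridges.
That makes 2 bridges.

2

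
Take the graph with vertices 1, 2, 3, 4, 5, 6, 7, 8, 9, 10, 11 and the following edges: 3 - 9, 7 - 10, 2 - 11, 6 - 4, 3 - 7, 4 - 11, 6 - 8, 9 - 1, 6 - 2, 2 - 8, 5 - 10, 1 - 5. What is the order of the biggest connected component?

6

Starting from 2 we can reach 2, 4, 6, 8, 11. That is one component of size 5.
Starting from 1 we can reach 1, 3, 5, 7, 9, 10. That is one component of size 6.
The largest has 6 vertices.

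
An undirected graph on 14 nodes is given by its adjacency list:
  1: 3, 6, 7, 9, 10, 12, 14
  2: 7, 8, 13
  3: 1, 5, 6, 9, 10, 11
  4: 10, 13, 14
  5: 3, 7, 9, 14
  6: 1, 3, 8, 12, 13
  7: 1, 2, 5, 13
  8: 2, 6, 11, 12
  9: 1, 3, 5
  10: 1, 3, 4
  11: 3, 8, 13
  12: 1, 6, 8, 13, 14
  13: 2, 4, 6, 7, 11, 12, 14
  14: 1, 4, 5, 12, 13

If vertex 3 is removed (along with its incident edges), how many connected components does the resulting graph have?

With 3 gone, the remaining components are: {1, 2, 4, 5, 6, 7, 8, 9, 10, 11, 12, 13, 14}.
That is 1 component.

1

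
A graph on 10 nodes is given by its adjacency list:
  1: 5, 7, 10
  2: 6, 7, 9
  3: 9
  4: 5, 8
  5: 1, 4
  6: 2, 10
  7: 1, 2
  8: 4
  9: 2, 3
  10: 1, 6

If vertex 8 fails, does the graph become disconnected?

No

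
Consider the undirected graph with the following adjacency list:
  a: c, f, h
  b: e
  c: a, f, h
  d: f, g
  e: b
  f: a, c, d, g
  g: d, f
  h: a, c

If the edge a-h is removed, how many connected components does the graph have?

2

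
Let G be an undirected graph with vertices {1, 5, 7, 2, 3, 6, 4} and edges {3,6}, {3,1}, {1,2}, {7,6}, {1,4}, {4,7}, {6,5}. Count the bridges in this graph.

The edges on the cycle 3-1-4-7-6-3 are not bridges since each lies on that cycle.
But removing 1–2 disconnects 1 from 2; removing 6–5 disconnects 6 from 5 — these are bridges.
That makes 2 bridges.

2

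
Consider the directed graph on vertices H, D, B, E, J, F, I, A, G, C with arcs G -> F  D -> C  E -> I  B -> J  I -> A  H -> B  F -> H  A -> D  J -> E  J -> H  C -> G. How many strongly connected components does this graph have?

{A, B, C, D, E, F, G, H, I, J} are all mutually reachable — one SCC of size 10.
That gives 1 strongly connected component.

1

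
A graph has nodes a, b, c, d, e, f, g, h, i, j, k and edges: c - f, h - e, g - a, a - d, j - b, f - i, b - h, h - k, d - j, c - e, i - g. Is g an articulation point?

Deleting g leaves 1 component (was 1) (its neighbors a, i remain connected to each other), so g is not a cut vertex.

No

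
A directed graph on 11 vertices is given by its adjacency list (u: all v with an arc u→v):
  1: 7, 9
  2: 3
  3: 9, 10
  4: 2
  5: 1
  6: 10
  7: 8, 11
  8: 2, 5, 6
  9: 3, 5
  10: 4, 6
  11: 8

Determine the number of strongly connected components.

{1, 2, 3, 4, 5, 6, 7, 8, 9, 10, 11} are all mutually reachable — one SCC of size 11.
That gives 1 strongly connected component.

1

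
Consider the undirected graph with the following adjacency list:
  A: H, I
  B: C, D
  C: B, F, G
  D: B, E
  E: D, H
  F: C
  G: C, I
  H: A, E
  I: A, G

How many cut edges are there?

The edges on the cycle D-E-H-A-I-G-C-B-D are not bridges since each lies on that cycle.
But removing F-C disconnects F from C — this is a bridge.

1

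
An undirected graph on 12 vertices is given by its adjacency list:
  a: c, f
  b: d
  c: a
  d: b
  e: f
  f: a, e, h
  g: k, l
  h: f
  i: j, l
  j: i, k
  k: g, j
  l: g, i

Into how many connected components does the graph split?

Starting from b we can reach b, d. That is one component of size 2.
Starting from g we can reach g, i, j, k, l. That is one component of size 5.
Starting from a we can reach a, c, e, f, h. That is one component of size 5.
Total: 3 components.

3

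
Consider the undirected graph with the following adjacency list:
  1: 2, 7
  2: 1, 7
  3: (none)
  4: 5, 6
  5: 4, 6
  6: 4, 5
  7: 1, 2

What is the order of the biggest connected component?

3

3 is isolated — a component by itself.
Starting from 1 we can reach 1, 2, 7. That is one component of size 3.
Starting from 4 we can reach 4, 5, 6. That is one component of size 3.
The largest has 3 vertices.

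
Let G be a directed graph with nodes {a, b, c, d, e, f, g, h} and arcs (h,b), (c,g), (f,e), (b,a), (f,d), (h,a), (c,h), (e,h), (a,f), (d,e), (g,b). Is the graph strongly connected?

No

There is no directed path from b to c, so the graph is not strongly connected.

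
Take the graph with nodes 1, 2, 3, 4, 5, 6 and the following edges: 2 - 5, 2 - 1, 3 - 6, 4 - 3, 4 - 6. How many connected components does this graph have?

2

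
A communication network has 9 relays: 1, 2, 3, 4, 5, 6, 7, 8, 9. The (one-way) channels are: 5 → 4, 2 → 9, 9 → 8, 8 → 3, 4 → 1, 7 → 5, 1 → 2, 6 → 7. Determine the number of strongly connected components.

9

{1} is an SCC by itself.
{4} is an SCC by itself.
{3} is an SCC by itself.
{2} is an SCC by itself.
{8} is an SCC by itself.
(and 4 more singleton SCCs)
That gives 9 strongly connected components.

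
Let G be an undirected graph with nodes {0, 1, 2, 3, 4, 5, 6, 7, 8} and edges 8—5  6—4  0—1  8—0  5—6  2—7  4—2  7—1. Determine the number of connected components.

3 is isolated — a component by itself.
Starting from 0 we can reach 0, 1, 2, 4, 5, 6, 7, 8. That is one component of size 8.
Total: 2 components.

2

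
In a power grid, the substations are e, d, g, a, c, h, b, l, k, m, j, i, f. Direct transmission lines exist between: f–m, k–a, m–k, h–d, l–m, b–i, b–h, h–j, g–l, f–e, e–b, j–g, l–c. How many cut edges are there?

5

The edges on the cycle f-e-b-h-j-g-l-m-f are not bridges since each lies on that cycle.
But removing b–i disconnects b from i; removing k–m disconnects k from m; removing c–l disconnects c from l; removing d–h disconnects d from h — these are bridges.
In total 5 edges are bridges.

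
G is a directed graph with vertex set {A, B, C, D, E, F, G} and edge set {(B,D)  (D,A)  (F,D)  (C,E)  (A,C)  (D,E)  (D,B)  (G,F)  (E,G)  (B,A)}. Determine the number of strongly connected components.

1

{A, B, C, D, E, F, G} are all mutually reachable — one SCC of size 7.
That gives 1 strongly connected component.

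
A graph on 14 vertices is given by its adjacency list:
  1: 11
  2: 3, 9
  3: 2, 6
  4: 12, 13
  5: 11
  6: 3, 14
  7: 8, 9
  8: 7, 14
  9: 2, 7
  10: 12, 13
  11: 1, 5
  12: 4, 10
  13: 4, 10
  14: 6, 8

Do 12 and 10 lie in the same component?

Yes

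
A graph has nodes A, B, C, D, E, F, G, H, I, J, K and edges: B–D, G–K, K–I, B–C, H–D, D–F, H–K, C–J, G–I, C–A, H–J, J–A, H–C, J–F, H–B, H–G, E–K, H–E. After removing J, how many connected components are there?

With J gone, the remaining components are: {A, B, C, D, E, F, G, H, I, K}.
That is 1 component.

1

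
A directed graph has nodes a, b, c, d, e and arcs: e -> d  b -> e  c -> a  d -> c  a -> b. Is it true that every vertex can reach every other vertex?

Yes

From b we can reach every vertex (a, b, c, d, e), and every vertex can reach b (a, b, c, d, e). So the whole graph is one strongly connected component.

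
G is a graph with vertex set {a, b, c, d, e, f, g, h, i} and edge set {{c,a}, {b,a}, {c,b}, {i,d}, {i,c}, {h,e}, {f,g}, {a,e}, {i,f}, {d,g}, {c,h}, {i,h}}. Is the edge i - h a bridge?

After removing i - h, the path i-c-h still connects them, so the edge is not a bridge.

No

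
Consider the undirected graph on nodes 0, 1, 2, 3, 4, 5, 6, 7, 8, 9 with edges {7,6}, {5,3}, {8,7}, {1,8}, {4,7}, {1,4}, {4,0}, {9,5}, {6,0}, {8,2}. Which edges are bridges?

2-8, 3-5, 5-9

The edges on the cycle 1-8-7-6-0-4-1 are not bridges since each lies on that cycle.
But removing 5 - 3 disconnects 5 from 3; removing 8 - 2 disconnects 8 from 2; removing 5 - 9 disconnects 5 from 9 — these are bridges.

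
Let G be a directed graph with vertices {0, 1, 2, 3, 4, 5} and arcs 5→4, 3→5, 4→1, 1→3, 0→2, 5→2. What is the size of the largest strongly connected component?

4

{1, 3, 4, 5} are all mutually reachable — one SCC of size 4.
{0} is an SCC by itself.
{2} is an SCC by itself.
The largest has 4 vertices.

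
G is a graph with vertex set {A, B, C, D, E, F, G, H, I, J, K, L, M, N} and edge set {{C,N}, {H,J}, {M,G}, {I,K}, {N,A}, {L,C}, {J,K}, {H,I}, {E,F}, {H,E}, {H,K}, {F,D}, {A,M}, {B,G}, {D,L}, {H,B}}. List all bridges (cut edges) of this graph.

none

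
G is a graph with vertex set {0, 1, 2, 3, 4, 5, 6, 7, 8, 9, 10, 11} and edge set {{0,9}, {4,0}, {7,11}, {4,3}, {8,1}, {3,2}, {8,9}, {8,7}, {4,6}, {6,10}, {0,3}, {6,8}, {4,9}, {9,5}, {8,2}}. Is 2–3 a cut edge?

After removing 2–3, the path 2-8-6-4-3 still connects them, so the edge is not a bridge.

No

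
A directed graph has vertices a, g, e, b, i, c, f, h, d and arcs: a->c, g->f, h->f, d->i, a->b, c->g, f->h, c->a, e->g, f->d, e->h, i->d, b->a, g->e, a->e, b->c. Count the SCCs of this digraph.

{a, b, c} are all mutually reachable — one SCC of size 3.
{d, i} are all mutually reachable — one SCC of size 2.
{e, g} are all mutually reachable — one SCC of size 2.
{f, h} are all mutually reachable — one SCC of size 2.
That gives 4 strongly connected components.

4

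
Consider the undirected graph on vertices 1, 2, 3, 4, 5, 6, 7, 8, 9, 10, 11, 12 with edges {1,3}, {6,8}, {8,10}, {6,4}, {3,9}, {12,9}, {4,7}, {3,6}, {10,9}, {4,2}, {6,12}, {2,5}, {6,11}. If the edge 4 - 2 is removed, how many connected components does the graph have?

Before removal there is 1 component.
4 - 2 is a bridge — removing it separates 4's side from 2's side.
After removal: 2 components.

2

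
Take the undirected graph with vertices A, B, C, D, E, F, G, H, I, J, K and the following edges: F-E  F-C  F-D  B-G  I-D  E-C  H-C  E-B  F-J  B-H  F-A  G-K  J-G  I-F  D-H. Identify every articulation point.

Removing F increases the component count from 1 to 2, so F is a cut vertex.
Removing G increases the component count from 1 to 2, so G is a cut vertex.
By contrast removing J leaves 1 component; it is not a cut vertex. No other vertex is a cut vertex either.

F, G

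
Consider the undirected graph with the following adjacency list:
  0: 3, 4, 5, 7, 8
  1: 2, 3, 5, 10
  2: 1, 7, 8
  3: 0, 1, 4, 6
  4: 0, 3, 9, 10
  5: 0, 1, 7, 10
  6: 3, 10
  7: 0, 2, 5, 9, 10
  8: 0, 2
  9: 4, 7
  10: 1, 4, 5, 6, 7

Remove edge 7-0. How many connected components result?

7 and 0 are still connected via 7-5-0, so the component count stays at 1.

1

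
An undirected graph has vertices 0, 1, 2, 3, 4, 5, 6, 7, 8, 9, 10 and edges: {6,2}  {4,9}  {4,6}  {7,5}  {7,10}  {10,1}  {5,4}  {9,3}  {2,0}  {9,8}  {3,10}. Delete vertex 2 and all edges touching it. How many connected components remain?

2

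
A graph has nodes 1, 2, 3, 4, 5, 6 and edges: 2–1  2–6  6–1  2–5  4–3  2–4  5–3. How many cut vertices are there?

Removing 2 increases the component count from 1 to 2, so 2 is a cut vertex.
By contrast removing 4 leaves 1 component; it is not a cut vertex. No other vertex is a cut vertex either.

1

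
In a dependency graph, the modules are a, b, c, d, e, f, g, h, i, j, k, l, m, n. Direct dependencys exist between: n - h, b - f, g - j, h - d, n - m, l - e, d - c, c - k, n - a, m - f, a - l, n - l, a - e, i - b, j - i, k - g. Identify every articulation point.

n

Removing n increases the component count from 1 to 2, so n is a cut vertex.
By contrast removing c leaves 1 component; it is not a cut vertex. No other vertex is a cut vertex either.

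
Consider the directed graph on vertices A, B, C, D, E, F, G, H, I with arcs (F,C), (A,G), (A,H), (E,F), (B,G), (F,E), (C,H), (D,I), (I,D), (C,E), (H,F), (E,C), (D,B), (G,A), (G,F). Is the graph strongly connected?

There is no directed path from A to I, so the graph is not strongly connected.

No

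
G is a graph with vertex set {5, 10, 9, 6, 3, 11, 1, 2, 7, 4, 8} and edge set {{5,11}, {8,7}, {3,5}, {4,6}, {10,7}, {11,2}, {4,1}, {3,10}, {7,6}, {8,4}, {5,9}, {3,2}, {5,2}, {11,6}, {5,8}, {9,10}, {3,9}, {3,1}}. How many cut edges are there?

The edges on the cycle 8-7-6-4-8 are not bridges since each lies on that cycle.
Every edge lies on some cycle, so there are no bridges.

0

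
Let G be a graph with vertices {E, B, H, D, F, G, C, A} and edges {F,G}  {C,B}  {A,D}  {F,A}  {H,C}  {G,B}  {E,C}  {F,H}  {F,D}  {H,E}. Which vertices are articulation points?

F

Removing F increases the component count from 1 to 2, so F is a cut vertex.
By contrast removing H leaves 1 component; it is not a cut vertex. No other vertex is a cut vertex either.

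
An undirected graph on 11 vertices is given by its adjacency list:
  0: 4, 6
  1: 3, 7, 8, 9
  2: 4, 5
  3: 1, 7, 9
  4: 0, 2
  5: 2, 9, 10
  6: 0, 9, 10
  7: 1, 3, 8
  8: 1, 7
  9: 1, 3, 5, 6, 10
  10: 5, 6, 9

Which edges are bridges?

none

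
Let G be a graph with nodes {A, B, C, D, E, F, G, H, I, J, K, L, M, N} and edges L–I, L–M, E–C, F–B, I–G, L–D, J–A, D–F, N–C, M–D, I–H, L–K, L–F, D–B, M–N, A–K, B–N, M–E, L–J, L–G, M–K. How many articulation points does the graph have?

Removing I increases the component count from 1 to 2, so I is a cut vertex.
Removing L increases the component count from 1 to 2, so L is a cut vertex.
By contrast removing B leaves 1 component; it is not a cut vertex. No other vertex is a cut vertex either.

2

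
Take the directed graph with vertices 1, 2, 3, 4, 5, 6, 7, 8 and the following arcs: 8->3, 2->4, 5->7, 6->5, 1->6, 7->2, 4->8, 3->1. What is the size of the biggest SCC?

8

{1, 2, 3, 4, 5, 6, 7, 8} are all mutually reachable — one SCC of size 8.
The largest has 8 vertices.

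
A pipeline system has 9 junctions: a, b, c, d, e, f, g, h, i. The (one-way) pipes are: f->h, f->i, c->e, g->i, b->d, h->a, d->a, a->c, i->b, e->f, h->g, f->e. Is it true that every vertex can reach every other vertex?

From d we can reach every vertex (a, b, c, d, e, f, g, h, i), and every vertex can reach d (a, b, c, d, e, f, g, h, i). So the whole graph is one strongly connected component.

Yes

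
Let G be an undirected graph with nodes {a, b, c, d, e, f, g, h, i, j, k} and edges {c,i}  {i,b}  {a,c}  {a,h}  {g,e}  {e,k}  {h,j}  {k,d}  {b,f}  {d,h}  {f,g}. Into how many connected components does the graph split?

Starting from a we can reach a, b, c, d, e, f, g, h, i, j, k. That is one component of size 11.
Total: 1 component.

1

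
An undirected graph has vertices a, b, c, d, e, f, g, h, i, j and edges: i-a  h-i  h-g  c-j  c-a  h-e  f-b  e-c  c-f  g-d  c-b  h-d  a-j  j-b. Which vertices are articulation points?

h

Removing h increases the component count from 1 to 2, so h is a cut vertex.
By contrast removing g leaves 1 component; it is not a cut vertex. No other vertex is a cut vertex either.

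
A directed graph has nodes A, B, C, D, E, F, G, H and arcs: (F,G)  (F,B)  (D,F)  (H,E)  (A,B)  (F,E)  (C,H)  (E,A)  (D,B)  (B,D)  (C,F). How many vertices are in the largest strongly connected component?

5

{A, B, D, E, F} are all mutually reachable — one SCC of size 5.
{C} is an SCC by itself.
{H} is an SCC by itself.
{G} is an SCC by itself.
The largest has 5 vertices.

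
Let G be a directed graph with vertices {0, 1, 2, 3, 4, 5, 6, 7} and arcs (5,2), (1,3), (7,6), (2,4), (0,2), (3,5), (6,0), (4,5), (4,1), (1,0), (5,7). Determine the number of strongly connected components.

1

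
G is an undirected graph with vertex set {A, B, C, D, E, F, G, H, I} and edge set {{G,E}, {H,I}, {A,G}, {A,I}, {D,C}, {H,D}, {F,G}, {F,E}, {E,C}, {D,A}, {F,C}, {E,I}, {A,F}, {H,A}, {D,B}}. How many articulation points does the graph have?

Removing D increases the component count from 1 to 2, so D is a cut vertex.
By contrast removing E leaves 1 component; it is not a cut vertex. No other vertex is a cut vertex either.

1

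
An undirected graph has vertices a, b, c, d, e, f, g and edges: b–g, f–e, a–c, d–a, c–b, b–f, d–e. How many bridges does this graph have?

1

The edges on the cycle d-a-c-b-f-e-d are not bridges since each lies on that cycle.
But removing b–g disconnects b from g — this is a bridge.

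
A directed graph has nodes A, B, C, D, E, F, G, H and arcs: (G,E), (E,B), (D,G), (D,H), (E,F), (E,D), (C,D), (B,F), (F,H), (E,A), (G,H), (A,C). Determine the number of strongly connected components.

4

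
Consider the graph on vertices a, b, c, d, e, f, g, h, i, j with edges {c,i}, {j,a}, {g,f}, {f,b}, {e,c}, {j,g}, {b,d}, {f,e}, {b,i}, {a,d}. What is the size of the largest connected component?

9

h is isolated — a component by itself.
Starting from a we can reach a, b, c, d, e, f, g, i, j. That is one component of size 9.
The largest has 9 vertices.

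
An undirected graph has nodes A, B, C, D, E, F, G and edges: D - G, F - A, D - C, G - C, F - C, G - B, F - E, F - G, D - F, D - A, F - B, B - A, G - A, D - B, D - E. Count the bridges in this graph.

0

The edges on the cycle D-F-C-D are not bridges since each lies on that cycle.
Every edge lies on some cycle, so there are no bridges.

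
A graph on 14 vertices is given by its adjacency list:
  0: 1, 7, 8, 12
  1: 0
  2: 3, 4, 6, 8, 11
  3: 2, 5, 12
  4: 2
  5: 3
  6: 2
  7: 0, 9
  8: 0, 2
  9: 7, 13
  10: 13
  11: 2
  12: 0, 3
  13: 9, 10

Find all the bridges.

The edges on the cycle 3-12-0-8-2-3 are not bridges since each lies on that cycle.
But removing 3-5 disconnects 3 from 5; removing 13-9 disconnects 13 from 9; removing 2-6 disconnects 2 from 6; removing 0-7 disconnects 0 from 7 — these are bridges.
In total 9 edges are bridges.

0-1, 0-7, 10-13, 11-2, 13-9, 2-4, 2-6, 3-5, 7-9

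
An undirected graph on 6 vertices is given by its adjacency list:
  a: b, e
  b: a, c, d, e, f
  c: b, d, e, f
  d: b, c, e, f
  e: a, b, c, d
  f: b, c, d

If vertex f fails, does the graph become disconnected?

Deleting f leaves 1 component (was 1) (its neighbors b, c, d remain connected to each other), so f is not a cut vertex.

No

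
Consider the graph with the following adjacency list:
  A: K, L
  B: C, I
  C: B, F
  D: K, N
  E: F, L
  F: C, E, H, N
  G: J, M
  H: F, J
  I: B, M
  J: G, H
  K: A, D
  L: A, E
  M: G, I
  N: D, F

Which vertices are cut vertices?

F

Removing F increases the component count from 1 to 2, so F is a cut vertex.
By contrast removing C leaves 1 component; it is not a cut vertex. No other vertex is a cut vertex either.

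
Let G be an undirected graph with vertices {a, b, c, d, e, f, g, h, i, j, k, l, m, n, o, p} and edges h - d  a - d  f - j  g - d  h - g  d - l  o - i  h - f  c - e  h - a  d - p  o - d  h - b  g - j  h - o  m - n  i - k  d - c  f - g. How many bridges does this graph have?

The edges on the cycle f-g-j-f are not bridges since each lies on that cycle.
But removing i - k disconnects i from k; removing d - c disconnects d from c; removing h - b disconnects h from b; removing e - c disconnects e from c — these are bridges.
In total 8 edges are bridges.

8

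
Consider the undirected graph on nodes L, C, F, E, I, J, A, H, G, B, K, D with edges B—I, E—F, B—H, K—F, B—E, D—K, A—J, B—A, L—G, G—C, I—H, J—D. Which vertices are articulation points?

B, G

Removing B increases the component count from 2 to 3, so B is a cut vertex.
Removing G increases the component count from 2 to 3, so G is a cut vertex.
By contrast removing C leaves 2 components; it is not a cut vertex. No other vertex is a cut vertex either.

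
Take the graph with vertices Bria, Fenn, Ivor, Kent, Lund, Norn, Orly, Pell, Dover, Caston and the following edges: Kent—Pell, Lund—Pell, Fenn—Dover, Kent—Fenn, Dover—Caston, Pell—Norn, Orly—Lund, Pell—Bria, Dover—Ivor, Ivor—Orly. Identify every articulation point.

Removing Pell increases the component count from 1 to 3, so Pell is a cut vertex.
Removing Dover increases the component count from 1 to 2, so Dover is a cut vertex.
By contrast removing Bria leaves 1 component; it is not a cut vertex. No other vertex is a cut vertex either.

Pell, Dover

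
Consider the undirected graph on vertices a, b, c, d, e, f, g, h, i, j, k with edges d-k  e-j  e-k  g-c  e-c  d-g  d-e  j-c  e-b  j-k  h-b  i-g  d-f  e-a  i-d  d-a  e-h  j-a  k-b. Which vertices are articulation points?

Removing d increases the component count from 1 to 2, so d is a cut vertex.
By contrast removing j leaves 1 component; it is not a cut vertex. No other vertex is a cut vertex either.

d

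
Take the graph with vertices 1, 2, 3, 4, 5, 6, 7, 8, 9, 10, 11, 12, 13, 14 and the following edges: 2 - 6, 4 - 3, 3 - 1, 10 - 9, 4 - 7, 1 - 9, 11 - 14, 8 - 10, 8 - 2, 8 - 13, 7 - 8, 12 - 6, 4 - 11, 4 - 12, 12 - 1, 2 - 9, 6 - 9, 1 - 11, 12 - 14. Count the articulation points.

1

Removing 8 increases the component count from 2 to 3, so 8 is a cut vertex.
By contrast removing 10 leaves 2 components; it is not a cut vertex. No other vertex is a cut vertex either.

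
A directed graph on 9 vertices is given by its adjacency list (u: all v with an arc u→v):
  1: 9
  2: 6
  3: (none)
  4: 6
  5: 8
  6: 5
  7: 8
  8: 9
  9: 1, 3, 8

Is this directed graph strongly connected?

No

There is no directed path from 6 to 2, so the graph is not strongly connected.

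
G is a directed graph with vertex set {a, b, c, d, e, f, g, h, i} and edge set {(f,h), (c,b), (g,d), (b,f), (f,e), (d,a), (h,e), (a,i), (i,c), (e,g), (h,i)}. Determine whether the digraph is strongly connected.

Yes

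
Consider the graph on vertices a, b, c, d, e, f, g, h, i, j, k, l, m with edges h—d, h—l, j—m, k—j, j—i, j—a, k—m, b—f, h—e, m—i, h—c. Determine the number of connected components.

g is isolated — a component by itself.
Starting from b we can reach b, f. That is one component of size 2.
Starting from a we can reach a, i, j, k, m. That is one component of size 5.
Starting from c we can reach c, d, e, h, l. That is one component of size 5.
Total: 4 components.

4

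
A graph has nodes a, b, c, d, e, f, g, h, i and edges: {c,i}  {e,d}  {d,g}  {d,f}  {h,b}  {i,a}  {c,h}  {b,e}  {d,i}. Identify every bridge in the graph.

The edges on the cycle c-h-b-e-d-i-c are not bridges since each lies on that cycle.
But removing d—f disconnects d from f; removing g—d disconnects g from d; removing i—a disconnects i from a — these are bridges.

a-i, d-f, d-g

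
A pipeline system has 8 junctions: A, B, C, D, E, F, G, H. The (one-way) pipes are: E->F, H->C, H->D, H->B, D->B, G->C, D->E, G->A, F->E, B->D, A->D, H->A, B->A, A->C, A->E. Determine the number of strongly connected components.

{A, B, D} are all mutually reachable — one SCC of size 3.
{E, F} are all mutually reachable — one SCC of size 2.
{G} is an SCC by itself.
{C} is an SCC by itself.
{H} is an SCC by itself.
That gives 5 strongly connected components.

5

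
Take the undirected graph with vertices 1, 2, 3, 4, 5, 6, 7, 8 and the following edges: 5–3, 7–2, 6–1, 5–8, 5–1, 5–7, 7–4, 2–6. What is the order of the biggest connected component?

Starting from 1 we can reach 1, 2, 3, 4, 5, 6, 7, 8. That is one component of size 8.
The largest has 8 vertices.

8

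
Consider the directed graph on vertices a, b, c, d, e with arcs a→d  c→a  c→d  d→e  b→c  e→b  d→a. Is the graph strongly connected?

Yes

From d we can reach every vertex (a, b, c, d, e), and every vertex can reach d (a, b, c, d, e). So the whole graph is one strongly connected component.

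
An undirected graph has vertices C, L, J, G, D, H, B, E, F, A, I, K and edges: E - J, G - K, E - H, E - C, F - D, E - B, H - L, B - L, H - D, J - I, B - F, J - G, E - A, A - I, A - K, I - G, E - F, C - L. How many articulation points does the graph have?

Removing E increases the component count from 1 to 2, so E is a cut vertex.
By contrast removing C leaves 1 component; it is not a cut vertex. No other vertex is a cut vertex either.

1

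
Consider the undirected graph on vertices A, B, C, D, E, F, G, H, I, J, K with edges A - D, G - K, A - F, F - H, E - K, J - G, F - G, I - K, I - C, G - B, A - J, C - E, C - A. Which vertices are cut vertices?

A, F, G

Removing A increases the component count from 1 to 2, so A is a cut vertex.
Removing F increases the component count from 1 to 2, so F is a cut vertex.
Removing G increases the component count from 1 to 2, so G is a cut vertex.
By contrast removing D leaves 1 component; it is not a cut vertex. No other vertex is a cut vertex either.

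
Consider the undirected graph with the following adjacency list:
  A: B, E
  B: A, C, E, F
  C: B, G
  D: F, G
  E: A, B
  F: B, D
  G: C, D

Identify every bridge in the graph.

The edges on the cycle B-A-E-B are not bridges since each lies on that cycle.
Every edge lies on some cycle, so there are no bridges.

none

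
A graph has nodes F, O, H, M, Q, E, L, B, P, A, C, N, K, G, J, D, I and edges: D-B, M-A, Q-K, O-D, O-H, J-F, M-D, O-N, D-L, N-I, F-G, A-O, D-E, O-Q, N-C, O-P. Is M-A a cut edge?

After removing M-A, the path M-D-O-A still connects them, so the edge is not a bridge.

No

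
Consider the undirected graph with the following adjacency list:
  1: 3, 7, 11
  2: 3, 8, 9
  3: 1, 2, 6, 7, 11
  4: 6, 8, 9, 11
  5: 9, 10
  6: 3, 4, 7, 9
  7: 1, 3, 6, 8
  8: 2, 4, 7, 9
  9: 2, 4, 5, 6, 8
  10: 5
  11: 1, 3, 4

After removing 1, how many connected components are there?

1

With 1 gone, the remaining components are: {2, 3, 4, 5, 6, 7, 8, 9, 10, 11}.
That is 1 component.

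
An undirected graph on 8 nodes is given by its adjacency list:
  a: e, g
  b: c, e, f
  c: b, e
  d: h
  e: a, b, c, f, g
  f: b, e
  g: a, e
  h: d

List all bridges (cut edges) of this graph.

d-h

The edges on the cycle e-g-a-e are not bridges since each lies on that cycle.
But removing h-d disconnects h from d — this is a bridge.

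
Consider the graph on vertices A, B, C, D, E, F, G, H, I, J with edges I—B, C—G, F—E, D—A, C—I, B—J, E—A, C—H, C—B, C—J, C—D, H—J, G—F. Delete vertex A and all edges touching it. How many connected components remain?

With A gone, the remaining components are: {B, C, D, E, F, G, H, I, J}.
That is 1 component.

1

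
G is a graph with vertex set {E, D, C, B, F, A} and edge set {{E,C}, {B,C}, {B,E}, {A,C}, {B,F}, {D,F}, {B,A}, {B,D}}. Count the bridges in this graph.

The edges on the cycle B-D-F-B are not bridges since each lies on that cycle.
Every edge lies on some cycle, so there are no bridges.

0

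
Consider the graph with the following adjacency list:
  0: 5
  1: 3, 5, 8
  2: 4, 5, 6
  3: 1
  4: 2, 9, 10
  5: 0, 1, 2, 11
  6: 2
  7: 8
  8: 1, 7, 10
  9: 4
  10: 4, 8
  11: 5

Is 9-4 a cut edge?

Yes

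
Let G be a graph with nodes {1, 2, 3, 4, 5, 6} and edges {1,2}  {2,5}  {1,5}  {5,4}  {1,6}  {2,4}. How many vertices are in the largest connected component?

3 is isolated — a component by itself.
Starting from 1 we can reach 1, 2, 4, 5, 6. That is one component of size 5.
The largest has 5 vertices.

5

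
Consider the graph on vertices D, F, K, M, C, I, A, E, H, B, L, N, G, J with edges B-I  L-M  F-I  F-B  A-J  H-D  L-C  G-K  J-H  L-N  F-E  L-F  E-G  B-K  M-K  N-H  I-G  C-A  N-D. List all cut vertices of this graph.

Removing L increases the component count from 1 to 2, so L is a cut vertex.
By contrast removing G leaves 1 component; it is not a cut vertex. No other vertex is a cut vertex either.

L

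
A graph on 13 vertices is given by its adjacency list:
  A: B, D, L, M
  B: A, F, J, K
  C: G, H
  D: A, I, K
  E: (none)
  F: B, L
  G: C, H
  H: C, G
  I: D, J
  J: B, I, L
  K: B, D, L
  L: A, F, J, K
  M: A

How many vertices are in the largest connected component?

9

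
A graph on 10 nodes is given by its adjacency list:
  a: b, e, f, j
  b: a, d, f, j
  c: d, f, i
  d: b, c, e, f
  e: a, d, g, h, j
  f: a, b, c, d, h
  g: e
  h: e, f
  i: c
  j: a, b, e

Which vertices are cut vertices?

c, e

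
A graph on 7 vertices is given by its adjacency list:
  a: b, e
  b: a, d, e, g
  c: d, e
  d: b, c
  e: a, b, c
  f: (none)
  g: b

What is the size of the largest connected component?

f is isolated — a component by itself.
Starting from a we can reach a, b, c, d, e, g. That is one component of size 6.
The largest has 6 vertices.

6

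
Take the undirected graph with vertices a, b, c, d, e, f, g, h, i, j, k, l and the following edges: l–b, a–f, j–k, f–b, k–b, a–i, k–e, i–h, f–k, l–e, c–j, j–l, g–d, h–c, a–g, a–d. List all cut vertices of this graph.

a

Removing a increases the component count from 1 to 2, so a is a cut vertex.
By contrast removing g leaves 1 component; it is not a cut vertex. No other vertex is a cut vertex either.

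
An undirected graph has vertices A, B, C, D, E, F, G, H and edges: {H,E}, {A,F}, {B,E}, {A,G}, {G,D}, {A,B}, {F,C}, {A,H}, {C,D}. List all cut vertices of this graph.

Removing A increases the component count from 1 to 2, so A is a cut vertex.
By contrast removing C leaves 1 component; it is not a cut vertex. No other vertex is a cut vertex either.

A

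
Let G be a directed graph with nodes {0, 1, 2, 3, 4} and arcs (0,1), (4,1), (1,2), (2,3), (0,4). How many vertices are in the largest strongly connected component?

1

{4} is an SCC by itself.
{3} is an SCC by itself.
{0} is an SCC by itself.
{1} is an SCC by itself.
{2} is an SCC by itself.
The largest has 1 vertex.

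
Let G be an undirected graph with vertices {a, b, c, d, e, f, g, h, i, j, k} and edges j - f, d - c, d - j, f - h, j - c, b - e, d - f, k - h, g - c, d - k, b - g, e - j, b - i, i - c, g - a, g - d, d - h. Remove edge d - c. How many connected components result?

1

d and c are still connected via d-g-c, so the component count stays at 1.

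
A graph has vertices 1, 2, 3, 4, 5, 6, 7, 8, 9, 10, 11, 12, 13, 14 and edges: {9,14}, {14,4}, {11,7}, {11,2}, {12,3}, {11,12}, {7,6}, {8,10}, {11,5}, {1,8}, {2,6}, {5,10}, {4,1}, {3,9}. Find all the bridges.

none

The edges on the cycle 11-7-6-2-11 are not bridges since each lies on that cycle.
Every edge lies on some cycle, so there are no bridges.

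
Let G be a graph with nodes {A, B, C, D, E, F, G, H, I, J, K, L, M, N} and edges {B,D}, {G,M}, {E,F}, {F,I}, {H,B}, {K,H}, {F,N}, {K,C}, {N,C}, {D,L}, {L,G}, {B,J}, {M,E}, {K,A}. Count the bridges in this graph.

The edges on the cycle K-H-B-D-L-G-M-E-F-N-C-K are not bridges since each lies on that cycle.
But removing K—A disconnects K from A; removing F—I disconnects F from I; removing B—J disconnects B from J — these are bridges.
That makes 3 bridges.

3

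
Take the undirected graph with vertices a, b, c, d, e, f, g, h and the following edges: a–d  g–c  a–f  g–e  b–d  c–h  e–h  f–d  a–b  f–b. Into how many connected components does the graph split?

Starting from c we can reach c, e, g, h. That is one component of size 4.
Starting from a we can reach a, b, d, f. That is one component of size 4.
Total: 2 components.

2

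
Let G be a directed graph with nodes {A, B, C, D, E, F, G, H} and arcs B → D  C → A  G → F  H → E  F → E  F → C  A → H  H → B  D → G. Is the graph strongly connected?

No

There is no directed path from E to G, so the graph is not strongly connected.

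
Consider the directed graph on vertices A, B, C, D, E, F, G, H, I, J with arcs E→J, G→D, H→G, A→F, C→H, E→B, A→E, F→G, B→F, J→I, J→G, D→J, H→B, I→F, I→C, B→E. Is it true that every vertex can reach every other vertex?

There is no directed path from G to A, so the graph is not strongly connected.

No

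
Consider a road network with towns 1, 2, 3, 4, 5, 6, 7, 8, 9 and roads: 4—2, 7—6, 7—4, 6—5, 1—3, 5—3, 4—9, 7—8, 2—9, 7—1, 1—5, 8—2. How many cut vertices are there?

1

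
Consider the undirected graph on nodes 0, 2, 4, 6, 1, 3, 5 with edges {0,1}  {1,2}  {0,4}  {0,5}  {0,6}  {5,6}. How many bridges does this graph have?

The edges on the cycle 0-5-6-0 are not bridges since each lies on that cycle.
But removing 0 - 1 disconnects 0 from 1; removing 2 - 1 disconnects 2 from 1; removing 4 - 0 disconnects 4 from 0 — these are bridges.
That makes 3 bridges.

3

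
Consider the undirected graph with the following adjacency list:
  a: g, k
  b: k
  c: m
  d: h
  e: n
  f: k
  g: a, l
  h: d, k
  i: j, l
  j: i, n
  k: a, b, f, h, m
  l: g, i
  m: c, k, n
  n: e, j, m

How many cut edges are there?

6

The edges on the cycle n-j-i-l-g-a-k-m-n are not bridges since each lies on that cycle.
But removing f-k disconnects f from k; removing n-e disconnects n from e; removing h-d disconnects h from d; removing b-k disconnects b from k — these are bridges.
In total 6 edges are bridges.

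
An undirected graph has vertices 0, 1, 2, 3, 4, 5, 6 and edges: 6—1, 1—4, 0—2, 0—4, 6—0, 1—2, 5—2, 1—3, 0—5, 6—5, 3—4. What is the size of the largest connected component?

7

Starting from 0 we can reach 0, 1, 2, 3, 4, 5, 6. That is one component of size 7.
The largest has 7 vertices.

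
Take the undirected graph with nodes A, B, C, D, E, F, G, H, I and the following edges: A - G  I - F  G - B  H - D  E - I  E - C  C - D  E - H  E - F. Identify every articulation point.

E, G

Removing E increases the component count from 2 to 3, so E is a cut vertex.
Removing G increases the component count from 2 to 3, so G is a cut vertex.
By contrast removing F leaves 2 components; it is not a cut vertex. No other vertex is a cut vertex either.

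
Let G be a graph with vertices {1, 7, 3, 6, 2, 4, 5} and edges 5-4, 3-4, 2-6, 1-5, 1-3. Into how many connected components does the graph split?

3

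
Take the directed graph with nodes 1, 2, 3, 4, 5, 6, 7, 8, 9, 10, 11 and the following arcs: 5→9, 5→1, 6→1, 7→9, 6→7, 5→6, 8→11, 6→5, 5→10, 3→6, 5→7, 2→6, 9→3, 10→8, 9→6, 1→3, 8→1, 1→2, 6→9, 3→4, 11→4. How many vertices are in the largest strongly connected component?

{1, 2, 3, 5, 6, 7, 8, 9, 10} are all mutually reachable — one SCC of size 9.
{4} is an SCC by itself.
{11} is an SCC by itself.
The largest has 9 vertices.

9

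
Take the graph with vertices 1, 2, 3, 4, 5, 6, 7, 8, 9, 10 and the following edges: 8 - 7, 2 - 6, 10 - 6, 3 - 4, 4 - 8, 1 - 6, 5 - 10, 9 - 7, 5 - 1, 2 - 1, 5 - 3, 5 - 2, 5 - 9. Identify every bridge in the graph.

none

The edges on the cycle 5-2-1-5 are not bridges since each lies on that cycle.
Every edge lies on some cycle, so there are no bridges.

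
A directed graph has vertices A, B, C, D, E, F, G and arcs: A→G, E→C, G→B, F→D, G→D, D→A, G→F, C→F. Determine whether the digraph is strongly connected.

No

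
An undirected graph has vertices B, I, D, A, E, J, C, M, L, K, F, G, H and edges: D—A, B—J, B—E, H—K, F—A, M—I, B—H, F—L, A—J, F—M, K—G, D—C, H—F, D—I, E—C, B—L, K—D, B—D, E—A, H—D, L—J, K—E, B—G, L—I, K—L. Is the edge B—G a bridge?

After removing B—G, the path B-H-K-G still connects them, so the edge is not a bridge.

No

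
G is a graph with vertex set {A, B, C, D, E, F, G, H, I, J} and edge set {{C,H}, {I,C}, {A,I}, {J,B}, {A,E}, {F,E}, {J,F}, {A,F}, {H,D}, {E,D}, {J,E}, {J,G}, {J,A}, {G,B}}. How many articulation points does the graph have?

1

Removing J increases the component count from 1 to 2, so J is a cut vertex.
By contrast removing C leaves 1 component; it is not a cut vertex. No other vertex is a cut vertex either.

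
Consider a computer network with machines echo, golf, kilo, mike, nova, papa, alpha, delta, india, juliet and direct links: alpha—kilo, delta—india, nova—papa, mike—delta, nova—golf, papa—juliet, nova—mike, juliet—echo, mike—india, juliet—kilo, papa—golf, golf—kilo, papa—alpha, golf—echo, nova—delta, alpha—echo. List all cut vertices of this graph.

Removing nova increases the component count from 1 to 2, so nova is a cut vertex.
By contrast removing kilo leaves 1 component; it is not a cut vertex. No other vertex is a cut vertex either.

nova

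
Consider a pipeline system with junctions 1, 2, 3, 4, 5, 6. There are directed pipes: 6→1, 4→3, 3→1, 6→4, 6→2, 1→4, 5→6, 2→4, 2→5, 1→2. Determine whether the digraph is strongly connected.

Yes

From 6 we can reach every vertex (1, 2, 3, 4, 5, 6), and every vertex can reach 6 (1, 2, 3, 4, 5, 6). So the whole graph is one strongly connected component.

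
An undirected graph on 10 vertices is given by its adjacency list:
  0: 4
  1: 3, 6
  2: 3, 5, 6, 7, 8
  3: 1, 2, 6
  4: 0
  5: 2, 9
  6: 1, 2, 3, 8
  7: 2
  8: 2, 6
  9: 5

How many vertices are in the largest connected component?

8

Starting from 0 we can reach 0, 4. That is one component of size 2.
Starting from 1 we can reach 1, 2, 3, 5, 6, 7, 8, 9. That is one component of size 8.
The largest has 8 vertices.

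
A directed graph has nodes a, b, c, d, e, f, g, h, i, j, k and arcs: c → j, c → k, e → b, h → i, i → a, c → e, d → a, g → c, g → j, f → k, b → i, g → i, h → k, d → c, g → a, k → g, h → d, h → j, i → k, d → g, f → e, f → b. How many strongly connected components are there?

{b, c, e, g, i, k} are all mutually reachable — one SCC of size 6.
{a} is an SCC by itself.
{j} is an SCC by itself.
{h} is an SCC by itself.
{d} is an SCC by itself.
(and 1 more singleton SCC)
That gives 6 strongly connected components.

6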